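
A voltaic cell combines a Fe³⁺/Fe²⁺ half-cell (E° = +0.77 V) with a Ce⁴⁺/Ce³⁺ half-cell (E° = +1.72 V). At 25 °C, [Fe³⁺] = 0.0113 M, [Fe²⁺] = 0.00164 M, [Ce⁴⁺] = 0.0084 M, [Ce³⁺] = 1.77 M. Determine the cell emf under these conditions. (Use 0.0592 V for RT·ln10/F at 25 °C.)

The Ce⁴⁺/Ce³⁺ couple has the higher reduction potential and acts as the cathode, so E°_cell = +1.72 − (+0.77) = 0.95 V.
Balancing electrons gives n = 1; the reaction quotient is Q = [Fe³⁺]·[Ce³⁺]/([Fe²⁺]·[Ce⁴⁺]) = 1450.
At 25 °C, E = E° − (0.0592/n) log Q = 0.95 − (0.0592/1)(3.162) = 0.950 − 0.187 = 0.763 V.

0.763 V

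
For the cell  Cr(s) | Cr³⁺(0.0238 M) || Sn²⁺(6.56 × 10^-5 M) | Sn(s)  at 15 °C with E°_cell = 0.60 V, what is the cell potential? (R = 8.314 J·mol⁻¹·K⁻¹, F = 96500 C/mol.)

Balancing electrons gives n = 6; the reaction quotient is Q = [Cr³⁺]^2/[Sn²⁺]^3 = 2.01 × 10^9.
E = E° − (RT/nF) ln Q = 0.60 − (8.314×288)/(6×96500) × (21.420) = 0.600 − 0.089 = 0.511 V.

0.511 V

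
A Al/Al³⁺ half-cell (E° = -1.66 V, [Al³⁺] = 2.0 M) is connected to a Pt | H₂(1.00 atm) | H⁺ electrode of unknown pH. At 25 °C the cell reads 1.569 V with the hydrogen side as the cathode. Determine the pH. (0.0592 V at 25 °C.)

E°_cell = 1.66 V and n = 6.
log Q = n(E° − E)/0.0592 = 6×(1.66 − 1.569)/0.0592 = 9.223.
With Q = [Al³⁺]^2·P(H₂)^3 / [H⁺]^6, solving for [H⁺] gives log[H⁺] = -1.437, so pH = 1.44.

pH = 1.44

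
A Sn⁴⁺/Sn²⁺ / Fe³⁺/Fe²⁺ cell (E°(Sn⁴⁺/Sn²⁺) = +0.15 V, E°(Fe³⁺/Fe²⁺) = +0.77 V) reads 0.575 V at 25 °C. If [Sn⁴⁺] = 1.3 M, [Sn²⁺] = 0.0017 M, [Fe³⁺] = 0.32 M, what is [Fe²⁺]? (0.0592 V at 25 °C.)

From the Nernst equation, log Q = n(E° − E)/0.0592 = 2(0.62 − 0.575)/0.0592 = 1.520, so Q = 33.1.
With Q = [Sn⁴⁺]·[Fe²⁺]^2/([Sn²⁺]·[Fe³⁺]^2) and the known concentrations, [Fe²⁺]^2 in the numerator gives [Fe²⁺] = 0.067 M.

0.067 M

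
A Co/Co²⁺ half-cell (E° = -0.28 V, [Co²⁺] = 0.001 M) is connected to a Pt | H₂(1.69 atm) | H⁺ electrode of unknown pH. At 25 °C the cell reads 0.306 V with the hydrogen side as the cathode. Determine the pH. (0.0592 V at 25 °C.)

E°_cell = 0.28 V and n = 2.
log Q = n(E° − E)/0.0592 = 2×(0.28 − 0.306)/0.0592 = -0.878.
With Q = [Co²⁺]·P(H₂) / [H⁺]^2, solving for [H⁺] gives log[H⁺] = -0.947, so pH = 0.95.

pH = 0.95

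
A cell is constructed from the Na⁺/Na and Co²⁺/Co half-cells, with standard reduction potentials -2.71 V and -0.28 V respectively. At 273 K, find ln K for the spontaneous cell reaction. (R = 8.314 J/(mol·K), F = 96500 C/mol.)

ln K = 206.6

E°_cell = -0.28 − (-2.71) = 2.43 V, with n = 2 electrons transferred.
At equilibrium E = 0, so the Nernst equation gives ln K = nFE°/RT = (2)(96500)(2.43)/((8.314)(273)) = 206.63.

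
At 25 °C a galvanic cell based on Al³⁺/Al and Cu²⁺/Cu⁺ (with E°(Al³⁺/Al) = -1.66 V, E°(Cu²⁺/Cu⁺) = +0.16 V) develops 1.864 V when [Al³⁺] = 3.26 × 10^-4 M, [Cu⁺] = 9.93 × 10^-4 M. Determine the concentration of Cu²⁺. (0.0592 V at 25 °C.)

3.8 × 10^-4 M

From the Nernst equation, log Q = n(E° − E)/0.0592 = 3(1.82 − 1.864)/0.0592 = -2.230, so Q = 0.00589.
With Q = [Al³⁺]·[Cu⁺]^3/[Cu²⁺]^3 and the known concentrations, [Cu²⁺]^3 in the denominator gives [Cu²⁺] = 3.8 × 10^-4 M.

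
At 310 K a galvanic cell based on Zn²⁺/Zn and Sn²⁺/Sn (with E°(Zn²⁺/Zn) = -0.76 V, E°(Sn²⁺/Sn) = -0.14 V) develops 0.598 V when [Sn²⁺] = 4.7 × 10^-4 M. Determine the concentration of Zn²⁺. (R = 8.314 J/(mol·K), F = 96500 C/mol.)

0.0024 M

From the Nernst equation, ln Q = nF(E° − E)/RT = 2×96500×(0.62 − 0.598)/(8.314×310) = 1.647, so Q = 5.19.
With Q = [Zn²⁺]/[Sn²⁺] and the known concentrations, [Zn²⁺] in the numerator gives [Zn²⁺] = 0.0024 M.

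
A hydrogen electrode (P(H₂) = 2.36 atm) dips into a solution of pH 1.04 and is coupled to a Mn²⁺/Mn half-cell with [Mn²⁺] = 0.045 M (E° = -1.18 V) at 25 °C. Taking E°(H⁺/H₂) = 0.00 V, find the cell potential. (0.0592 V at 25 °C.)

The hydrogen couple is the cathode, so E°_cell = 1.18 V; n = 2.
[H⁺] = 10^(−1.04) = 0.091 M, and Q = [Mn²⁺]·P(H₂) / [H⁺]^2 = 12.8.
E = E° − (0.0592/2) log Q = 1.18 − (0.0592/2)(1.106) = 1.147 V.

1.15 V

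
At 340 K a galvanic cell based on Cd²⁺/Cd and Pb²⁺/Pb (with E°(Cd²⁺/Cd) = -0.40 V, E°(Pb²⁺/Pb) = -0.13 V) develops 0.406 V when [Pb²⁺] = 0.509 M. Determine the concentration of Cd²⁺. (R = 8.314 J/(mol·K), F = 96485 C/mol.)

4.7 × 10^-5 M

From the Nernst equation, ln Q = nF(E° − E)/RT = 2×96485×(0.27 − 0.406)/(8.314×340) = -9.284, so Q = 9.29 × 10^-5.
With Q = [Cd²⁺]/[Pb²⁺] and the known concentrations, [Cd²⁺] in the numerator gives [Cd²⁺] = 4.7 × 10^-5 M.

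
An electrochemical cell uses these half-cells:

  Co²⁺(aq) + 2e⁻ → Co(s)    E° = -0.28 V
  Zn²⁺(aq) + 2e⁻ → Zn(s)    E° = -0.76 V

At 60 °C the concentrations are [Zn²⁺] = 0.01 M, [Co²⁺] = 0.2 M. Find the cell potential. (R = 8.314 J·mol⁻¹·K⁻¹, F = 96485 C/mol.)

0.523 V

The Co²⁺/Co couple has the higher reduction potential and acts as the cathode, so E°_cell = -0.28 − (-0.76) = 0.48 V.
Balancing electrons gives n = 2; the reaction quotient is Q = [Zn²⁺]/[Co²⁺] = 0.0500.
E = E° − (RT/nF) ln Q = 0.48 − (8.314×333)/(2×96485) × (-2.996) = 0.480 + 0.043 = 0.523 V.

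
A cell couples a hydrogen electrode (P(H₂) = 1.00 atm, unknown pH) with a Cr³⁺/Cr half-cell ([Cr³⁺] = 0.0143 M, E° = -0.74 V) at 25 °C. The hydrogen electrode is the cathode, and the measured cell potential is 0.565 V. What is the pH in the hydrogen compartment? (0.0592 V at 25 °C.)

E°_cell = 0.74 V and n = 6.
log Q = n(E° − E)/0.0592 = 6×(0.74 − 0.565)/0.0592 = 17.736.
With Q = [Cr³⁺]^2·P(H₂)^3 / [H⁺]^6, solving for [H⁺] gives log[H⁺] = -3.571, so pH = 3.57.

pH = 3.57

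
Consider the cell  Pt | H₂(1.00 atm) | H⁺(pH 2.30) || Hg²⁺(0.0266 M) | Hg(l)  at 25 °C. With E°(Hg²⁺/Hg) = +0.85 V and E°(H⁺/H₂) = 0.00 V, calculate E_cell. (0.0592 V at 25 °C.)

The Hg²⁺/Hg couple is the cathode, so E°_cell = 0.85 V; n = 2.
[H⁺] = 10^(−2.30) = 0.0050 M, and Q = [H⁺]^2 / ([Hg²⁺]·P(H₂)) = 9.44 × 10^-4.
E = E° − (0.0592/2) log Q = 0.85 − (0.0592/2)(-3.025) = 0.940 V.

0.94 V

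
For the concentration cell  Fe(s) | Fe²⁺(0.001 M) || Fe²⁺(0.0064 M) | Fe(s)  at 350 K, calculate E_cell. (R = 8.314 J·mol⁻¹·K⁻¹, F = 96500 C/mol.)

0.028 V

Both half-cells are Fe²⁺/Fe, so E°_cell = 0. The concentrated side is the cathode; the cell reaction moves Fe²⁺ from high to low concentration with n = 2.
Q = [Fe²⁺]_dilute/[Fe²⁺]_conc = 0.001/0.0064 = 0.156.
E = 0 − (RT/nF) ln Q = −((8.314×350)/(2×96500))(-1.856) = 0.0280 V.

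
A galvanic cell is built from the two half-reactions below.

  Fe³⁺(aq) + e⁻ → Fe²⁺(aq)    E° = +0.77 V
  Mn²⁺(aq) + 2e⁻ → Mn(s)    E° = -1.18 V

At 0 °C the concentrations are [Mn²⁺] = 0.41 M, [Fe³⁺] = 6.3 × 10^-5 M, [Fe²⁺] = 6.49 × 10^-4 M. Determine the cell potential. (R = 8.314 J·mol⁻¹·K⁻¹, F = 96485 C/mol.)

The Fe³⁺/Fe²⁺ couple has the higher reduction potential and acts as the cathode, so E°_cell = +0.77 − (-1.18) = 1.95 V.
Balancing electrons gives n = 2; the reaction quotient is Q = [Mn²⁺]·[Fe²⁺]^2/[Fe³⁺]^2 = 43.5.
E = E° − (RT/nF) ln Q = 1.95 − (8.314×273)/(2×96485) × (3.773) = 1.950 − 0.044 = 1.906 V.

1.91 V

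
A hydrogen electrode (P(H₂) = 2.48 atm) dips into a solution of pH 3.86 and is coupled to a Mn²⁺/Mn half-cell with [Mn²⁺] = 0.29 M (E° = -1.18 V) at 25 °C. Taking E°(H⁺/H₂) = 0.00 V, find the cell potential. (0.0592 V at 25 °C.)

The hydrogen couple is the cathode, so E°_cell = 1.18 V; n = 2.
[H⁺] = 10^(−3.86) = 1.4 × 10^-4 M, and Q = [Mn²⁺]·P(H₂) / [H⁺]^2 = 3.77 × 10^7.
E = E° − (0.0592/2) log Q = 1.18 − (0.0592/2)(7.577) = 0.956 V.

0.96 V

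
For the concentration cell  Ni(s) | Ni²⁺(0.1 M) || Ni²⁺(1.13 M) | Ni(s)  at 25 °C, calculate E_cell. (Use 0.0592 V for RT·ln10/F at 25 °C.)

Both half-cells are Ni²⁺/Ni, so E°_cell = 0. The concentrated side is the cathode; the cell reaction moves Ni²⁺ from high to low concentration with n = 2.
Q = [Ni²⁺]_dilute/[Ni²⁺]_conc = 0.1/1.13 = 0.0885.
E = 0 − (0.0592/2) log Q = −(0.0592/2)(-1.053) = 0.0312 V.

0.031 V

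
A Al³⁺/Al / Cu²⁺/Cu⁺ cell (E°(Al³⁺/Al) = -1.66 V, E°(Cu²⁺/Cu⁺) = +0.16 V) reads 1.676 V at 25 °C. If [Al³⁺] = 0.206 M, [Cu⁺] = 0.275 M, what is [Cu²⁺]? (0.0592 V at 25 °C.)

From the Nernst equation, log Q = n(E° − E)/0.0592 = 3(1.82 − 1.676)/0.0592 = 7.297, so Q = 1.98 × 10^7.
With Q = [Al³⁺]·[Cu⁺]^3/[Cu²⁺]^3 and the known concentrations, [Cu²⁺]^3 in the denominator gives [Cu²⁺] = 6 × 10^-4 M.

6 × 10^-4 M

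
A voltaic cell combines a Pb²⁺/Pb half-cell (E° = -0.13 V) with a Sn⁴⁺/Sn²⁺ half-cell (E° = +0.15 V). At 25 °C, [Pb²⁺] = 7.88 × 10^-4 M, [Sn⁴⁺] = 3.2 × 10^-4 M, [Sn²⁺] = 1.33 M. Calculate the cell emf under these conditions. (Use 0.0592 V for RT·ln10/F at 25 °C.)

The Sn⁴⁺/Sn²⁺ couple has the higher reduction potential and acts as the cathode, so E°_cell = +0.15 − (-0.13) = 0.28 V.
Balancing electrons gives n = 2; the reaction quotient is Q = [Pb²⁺]·[Sn²⁺]/[Sn⁴⁺] = 3.28.
At 25 °C, E = E° − (0.0592/n) log Q = 0.28 − (0.0592/2)(0.515) = 0.280 − 0.015 = 0.265 V.

0.265 V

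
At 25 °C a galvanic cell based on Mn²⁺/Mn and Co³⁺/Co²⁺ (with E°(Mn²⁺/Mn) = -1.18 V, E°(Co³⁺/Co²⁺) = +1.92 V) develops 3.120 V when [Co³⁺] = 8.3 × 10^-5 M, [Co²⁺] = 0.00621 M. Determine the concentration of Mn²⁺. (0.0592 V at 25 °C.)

3.8 × 10^-5 M

From the Nernst equation, log Q = n(E° − E)/0.0592 = 2(3.10 − 3.120)/0.0592 = -0.676, so Q = 0.211.
With Q = [Mn²⁺]·[Co²⁺]^2/[Co³⁺]^2 and the known concentrations, [Mn²⁺] in the numerator gives [Mn²⁺] = 3.8 × 10^-5 M.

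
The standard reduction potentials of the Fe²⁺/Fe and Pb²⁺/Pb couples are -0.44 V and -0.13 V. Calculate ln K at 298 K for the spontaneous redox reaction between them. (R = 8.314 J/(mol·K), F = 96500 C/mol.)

E°_cell = -0.13 − (-0.44) = 0.31 V, with n = 2 electrons transferred.
At equilibrium E = 0, so the Nernst equation gives ln K = nFE°/RT = (2)(96500)(0.31)/((8.314)(298)) = 24.15.

ln K = 24.1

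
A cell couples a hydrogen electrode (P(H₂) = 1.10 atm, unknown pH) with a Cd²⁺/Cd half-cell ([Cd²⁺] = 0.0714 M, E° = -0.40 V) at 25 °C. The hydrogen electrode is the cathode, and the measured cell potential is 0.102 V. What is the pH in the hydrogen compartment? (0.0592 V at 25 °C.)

E°_cell = 0.40 V and n = 2.
log Q = n(E° − E)/0.0592 = 2×(0.40 − 0.102)/0.0592 = 10.068.
With Q = [Cd²⁺]·P(H₂) / [H⁺]^2, solving for [H⁺] gives log[H⁺] = -5.586, so pH = 5.59.

pH = 5.59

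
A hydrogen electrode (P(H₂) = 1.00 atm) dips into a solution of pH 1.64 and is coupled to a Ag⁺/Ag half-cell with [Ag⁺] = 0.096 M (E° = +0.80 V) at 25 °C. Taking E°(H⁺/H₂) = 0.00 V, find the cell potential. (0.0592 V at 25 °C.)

The Ag⁺/Ag couple is the cathode, so E°_cell = 0.80 V; n = 2.
[H⁺] = 10^(−1.64) = 0.023 M, and Q = [H⁺]^2 / ([Ag⁺]^2·P(H₂)) = 0.0569.
E = E° − (0.0592/2) log Q = 0.80 − (0.0592/2)(-1.245) = 0.837 V.

0.84 V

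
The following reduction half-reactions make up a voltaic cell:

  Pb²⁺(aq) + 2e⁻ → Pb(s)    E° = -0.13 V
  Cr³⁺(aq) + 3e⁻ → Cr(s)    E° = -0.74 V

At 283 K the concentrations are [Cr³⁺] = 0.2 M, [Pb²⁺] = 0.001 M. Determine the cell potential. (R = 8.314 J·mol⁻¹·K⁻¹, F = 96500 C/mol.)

The Pb²⁺/Pb couple has the higher reduction potential and acts as the cathode, so E°_cell = -0.13 − (-0.74) = 0.61 V.
Balancing electrons gives n = 6; the reaction quotient is Q = [Cr³⁺]^2/[Pb²⁺]^3 = 4 × 10^7.
E = E° − (RT/nF) ln Q = 0.61 − (8.314×283)/(6×96500) × (17.504) = 0.610 − 0.071 = 0.539 V.

0.539 V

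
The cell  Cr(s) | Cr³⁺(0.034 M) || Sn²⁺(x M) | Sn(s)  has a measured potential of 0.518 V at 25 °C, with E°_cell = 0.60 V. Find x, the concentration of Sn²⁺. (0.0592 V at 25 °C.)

1.8 × 10^-4 M

From the Nernst equation, log Q = n(E° − E)/0.0592 = 6(0.60 − 0.518)/0.0592 = 8.311, so Q = 2.05 × 10^8.
With Q = [Cr³⁺]^2/[Sn²⁺]^3 and the known concentrations, [Sn²⁺]^3 in the denominator gives [Sn²⁺] = 1.8 × 10^-4 M.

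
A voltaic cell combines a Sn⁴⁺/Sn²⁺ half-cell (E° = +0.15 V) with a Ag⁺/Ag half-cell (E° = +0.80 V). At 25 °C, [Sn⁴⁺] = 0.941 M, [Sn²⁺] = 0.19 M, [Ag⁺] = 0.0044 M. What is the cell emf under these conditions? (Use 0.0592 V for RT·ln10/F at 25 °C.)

The Ag⁺/Ag couple has the higher reduction potential and acts as the cathode, so E°_cell = +0.80 − (+0.15) = 0.65 V.
Balancing electrons gives n = 2; the reaction quotient is Q = [Sn⁴⁺]/([Sn²⁺]·[Ag⁺]^2) = 2.56 × 10^5.
At 25 °C, E = E° − (0.0592/n) log Q = 0.65 − (0.0592/2)(5.408) = 0.650 − 0.160 = 0.490 V.

0.490 V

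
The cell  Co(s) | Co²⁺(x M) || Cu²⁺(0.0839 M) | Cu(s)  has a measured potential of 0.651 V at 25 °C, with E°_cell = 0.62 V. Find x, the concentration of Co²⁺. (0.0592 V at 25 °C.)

From the Nernst equation, log Q = n(E° − E)/0.0592 = 2(0.62 − 0.651)/0.0592 = -1.047, so Q = 0.0897.
With Q = [Co²⁺]/[Cu²⁺] and the known concentrations, [Co²⁺] in the numerator gives [Co²⁺] = 0.0075 M.

0.0075 M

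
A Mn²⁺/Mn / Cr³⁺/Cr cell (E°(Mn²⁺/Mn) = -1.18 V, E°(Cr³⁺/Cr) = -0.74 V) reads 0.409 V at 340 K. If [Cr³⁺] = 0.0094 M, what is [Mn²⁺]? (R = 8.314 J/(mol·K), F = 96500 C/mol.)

From the Nernst equation, ln Q = nF(E° − E)/RT = 6×96500×(0.44 − 0.409)/(8.314×340) = 6.350, so Q = 572.
With Q = [Mn²⁺]^3/[Cr³⁺]^2 and the known concentrations, [Mn²⁺]^3 in the numerator gives [Mn²⁺] = 0.37 M.

0.37 M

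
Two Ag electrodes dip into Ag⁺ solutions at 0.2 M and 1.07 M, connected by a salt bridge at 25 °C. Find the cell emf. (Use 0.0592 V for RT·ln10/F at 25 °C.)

Both half-cells are Ag⁺/Ag, so E°_cell = 0. The concentrated side is the cathode; the cell reaction moves Ag⁺ from high to low concentration with n = 1.
Q = [Ag⁺]_dilute/[Ag⁺]_conc = 0.2/1.07 = 0.187.
E = 0 − (0.0592/1) log Q = −(0.0592/1)(-0.728) = 0.0431 V.

0.043 V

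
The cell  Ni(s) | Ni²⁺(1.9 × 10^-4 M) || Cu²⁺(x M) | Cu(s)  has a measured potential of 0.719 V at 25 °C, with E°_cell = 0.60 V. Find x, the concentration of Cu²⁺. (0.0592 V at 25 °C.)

2.0 M

From the Nernst equation, log Q = n(E° − E)/0.0592 = 2(0.60 − 0.719)/0.0592 = -4.020, so Q = 9.54 × 10^-5.
With Q = [Ni²⁺]/[Cu²⁺] and the known concentrations, [Cu²⁺] in the denominator gives [Cu²⁺] = 2.0 M.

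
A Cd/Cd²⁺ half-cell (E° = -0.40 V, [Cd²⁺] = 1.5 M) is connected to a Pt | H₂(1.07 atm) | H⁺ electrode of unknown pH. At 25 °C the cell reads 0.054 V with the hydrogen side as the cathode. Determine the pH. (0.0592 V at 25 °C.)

pH = 5.74

E°_cell = 0.40 V and n = 2.
log Q = n(E° − E)/0.0592 = 2×(0.40 − 0.054)/0.0592 = 11.689.
With Q = [Cd²⁺]·P(H₂) / [H⁺]^2, solving for [H⁺] gives log[H⁺] = -5.742, so pH = 5.74.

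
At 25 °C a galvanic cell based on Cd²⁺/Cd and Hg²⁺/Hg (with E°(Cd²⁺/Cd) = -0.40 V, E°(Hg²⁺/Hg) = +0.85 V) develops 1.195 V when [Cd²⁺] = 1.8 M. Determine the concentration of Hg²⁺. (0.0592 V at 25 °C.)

From the Nernst equation, log Q = n(E° − E)/0.0592 = 2(1.25 − 1.195)/0.0592 = 1.858, so Q = 72.1.
With Q = [Cd²⁺]/[Hg²⁺] and the known concentrations, [Hg²⁺] in the denominator gives [Hg²⁺] = 0.025 M.

0.025 M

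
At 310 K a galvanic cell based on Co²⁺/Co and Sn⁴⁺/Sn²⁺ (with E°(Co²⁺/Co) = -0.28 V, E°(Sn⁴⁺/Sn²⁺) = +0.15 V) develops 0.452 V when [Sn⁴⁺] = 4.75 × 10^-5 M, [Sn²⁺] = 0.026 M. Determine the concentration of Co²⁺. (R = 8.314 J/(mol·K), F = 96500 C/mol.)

From the Nernst equation, ln Q = nF(E° − E)/RT = 2×96500×(0.43 − 0.452)/(8.314×310) = -1.647, so Q = 0.193.
With Q = [Co²⁺]·[Sn²⁺]/[Sn⁴⁺] and the known concentrations, [Co²⁺] in the numerator gives [Co²⁺] = 3.5 × 10^-4 M.

3.5 × 10^-4 M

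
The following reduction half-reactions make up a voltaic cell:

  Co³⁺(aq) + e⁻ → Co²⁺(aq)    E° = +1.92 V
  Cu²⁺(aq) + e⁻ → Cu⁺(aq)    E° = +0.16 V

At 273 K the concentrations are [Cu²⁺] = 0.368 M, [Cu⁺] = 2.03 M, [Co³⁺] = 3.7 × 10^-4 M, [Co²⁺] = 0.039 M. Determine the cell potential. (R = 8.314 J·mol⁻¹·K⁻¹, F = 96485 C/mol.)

The Co³⁺/Co²⁺ couple has the higher reduction potential and acts as the cathode, so E°_cell = +1.92 − (+0.16) = 1.76 V.
Balancing electrons gives n = 1; the reaction quotient is Q = [Cu²⁺]·[Co²⁺]/([Cu⁺]·[Co³⁺]) = 19.1.
E = E° − (RT/nF) ln Q = 1.76 − (8.314×273)/(1×96485) × (2.950) = 1.760 − 0.069 = 1.691 V.

1.69 V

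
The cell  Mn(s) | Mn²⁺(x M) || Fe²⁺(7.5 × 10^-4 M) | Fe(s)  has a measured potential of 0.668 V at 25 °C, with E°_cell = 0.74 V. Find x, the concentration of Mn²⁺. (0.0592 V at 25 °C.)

0.2 M

From the Nernst equation, log Q = n(E° − E)/0.0592 = 2(0.74 − 0.668)/0.0592 = 2.432, so Q = 271.
With Q = [Mn²⁺]/[Fe²⁺] and the known concentrations, [Mn²⁺] in the numerator gives [Mn²⁺] = 0.2 M.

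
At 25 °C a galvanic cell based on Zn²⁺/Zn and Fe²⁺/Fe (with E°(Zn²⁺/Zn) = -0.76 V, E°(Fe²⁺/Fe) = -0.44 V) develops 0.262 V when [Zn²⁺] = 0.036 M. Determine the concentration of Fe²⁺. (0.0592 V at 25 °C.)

4 × 10^-4 M

From the Nernst equation, log Q = n(E° − E)/0.0592 = 2(0.32 − 0.262)/0.0592 = 1.959, so Q = 91.1.
With Q = [Zn²⁺]/[Fe²⁺] and the known concentrations, [Fe²⁺] in the denominator gives [Fe²⁺] = 4 × 10^-4 M.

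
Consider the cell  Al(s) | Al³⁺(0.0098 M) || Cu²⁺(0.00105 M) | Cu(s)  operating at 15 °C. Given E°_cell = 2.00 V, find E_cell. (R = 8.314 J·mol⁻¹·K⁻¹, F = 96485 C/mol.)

Balancing electrons gives n = 6; the reaction quotient is Q = [Al³⁺]^2/[Cu²⁺]^3 = 8.3 × 10^4.
E = E° − (RT/nF) ln Q = 2.00 − (8.314×288)/(6×96485) × (11.326) = 2.000 − 0.047 = 1.953 V.

1.95 V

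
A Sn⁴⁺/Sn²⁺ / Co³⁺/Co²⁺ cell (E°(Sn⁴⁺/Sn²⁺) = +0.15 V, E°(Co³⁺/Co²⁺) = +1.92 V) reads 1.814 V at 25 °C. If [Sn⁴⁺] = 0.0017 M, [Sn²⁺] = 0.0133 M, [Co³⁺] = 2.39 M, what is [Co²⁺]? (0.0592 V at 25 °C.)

1.2 M

From the Nernst equation, log Q = n(E° − E)/0.0592 = 2(1.77 − 1.814)/0.0592 = -1.486, so Q = 0.0326.
With Q = [Sn⁴⁺]·[Co²⁺]^2/([Sn²⁺]·[Co³⁺]^2) and the known concentrations, [Co²⁺]^2 in the numerator gives [Co²⁺] = 1.2 M.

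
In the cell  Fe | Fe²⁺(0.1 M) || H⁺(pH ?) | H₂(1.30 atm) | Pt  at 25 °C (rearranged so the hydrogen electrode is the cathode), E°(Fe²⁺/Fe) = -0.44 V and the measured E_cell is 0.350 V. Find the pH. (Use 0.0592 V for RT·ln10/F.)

pH = 1.96

E°_cell = 0.44 V and n = 2.
log Q = n(E° − E)/0.0592 = 2×(0.44 − 0.350)/0.0592 = 3.041.
With Q = [Fe²⁺]·P(H₂) / [H⁺]^2, solving for [H⁺] gives log[H⁺] = -1.963, so pH = 1.96.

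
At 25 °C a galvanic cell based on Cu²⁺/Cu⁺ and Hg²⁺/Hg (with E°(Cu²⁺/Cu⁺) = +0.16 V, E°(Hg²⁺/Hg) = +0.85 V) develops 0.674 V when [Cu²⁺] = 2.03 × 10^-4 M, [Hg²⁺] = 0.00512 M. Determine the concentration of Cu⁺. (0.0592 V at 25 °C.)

0.0015 M

From the Nernst equation, log Q = n(E° − E)/0.0592 = 2(0.69 − 0.674)/0.0592 = 0.541, so Q = 3.47.
With Q = [Cu²⁺]^2/([Cu⁺]^2·[Hg²⁺]) and the known concentrations, [Cu⁺]^2 in the denominator gives [Cu⁺] = 0.0015 M.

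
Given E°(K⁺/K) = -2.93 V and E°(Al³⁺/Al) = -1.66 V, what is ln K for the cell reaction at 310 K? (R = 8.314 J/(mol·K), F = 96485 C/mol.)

ln K = 142.6

E°_cell = -1.66 − (-2.93) = 1.27 V, with n = 3 electrons transferred.
At equilibrium E = 0, so the Nernst equation gives ln K = nFE°/RT = (3)(96485)(1.27)/((8.314)(310)) = 142.63.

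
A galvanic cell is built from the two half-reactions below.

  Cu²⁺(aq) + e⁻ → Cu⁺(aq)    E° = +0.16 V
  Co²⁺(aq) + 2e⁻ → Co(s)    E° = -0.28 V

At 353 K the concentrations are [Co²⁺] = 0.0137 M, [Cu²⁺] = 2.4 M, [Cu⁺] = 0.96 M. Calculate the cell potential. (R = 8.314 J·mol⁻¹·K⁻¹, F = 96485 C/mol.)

The Cu²⁺/Cu⁺ couple has the higher reduction potential and acts as the cathode, so E°_cell = +0.16 − (-0.28) = 0.44 V.
Balancing electrons gives n = 2; the reaction quotient is Q = [Co²⁺]·[Cu⁺]^2/[Cu²⁺]^2 = 0.00219.
E = E° − (RT/nF) ln Q = 0.44 − (8.314×353)/(2×96485) × (-6.123) = 0.440 + 0.093 = 0.533 V.

0.533 V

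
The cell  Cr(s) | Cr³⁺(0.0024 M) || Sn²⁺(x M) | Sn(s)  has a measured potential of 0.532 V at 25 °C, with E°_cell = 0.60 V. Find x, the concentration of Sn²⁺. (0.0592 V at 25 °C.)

From the Nernst equation, log Q = n(E° − E)/0.0592 = 6(0.60 − 0.532)/0.0592 = 6.892, so Q = 7.8 × 10^6.
With Q = [Cr³⁺]^2/[Sn²⁺]^3 and the known concentrations, [Sn²⁺]^3 in the denominator gives [Sn²⁺] = 9 × 10^-5 M.

9 × 10^-5 M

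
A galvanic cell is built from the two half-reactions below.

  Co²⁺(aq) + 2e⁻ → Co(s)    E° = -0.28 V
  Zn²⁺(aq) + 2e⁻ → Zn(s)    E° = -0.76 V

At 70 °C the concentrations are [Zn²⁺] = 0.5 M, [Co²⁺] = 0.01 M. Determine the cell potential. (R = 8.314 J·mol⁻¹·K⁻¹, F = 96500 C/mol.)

The Co²⁺/Co couple has the higher reduction potential and acts as the cathode, so E°_cell = -0.28 − (-0.76) = 0.48 V.
Balancing electrons gives n = 2; the reaction quotient is Q = [Zn²⁺]/[Co²⁺] = 50.0.
E = E° − (RT/nF) ln Q = 0.48 − (8.314×343)/(2×96500) × (3.912) = 0.480 − 0.058 = 0.422 V.

0.422 V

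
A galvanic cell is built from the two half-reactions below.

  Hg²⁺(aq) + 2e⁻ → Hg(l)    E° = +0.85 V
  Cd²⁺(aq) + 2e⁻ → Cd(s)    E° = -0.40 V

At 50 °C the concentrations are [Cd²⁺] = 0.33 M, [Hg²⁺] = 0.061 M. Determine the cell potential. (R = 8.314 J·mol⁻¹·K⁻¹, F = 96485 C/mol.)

1.23 V

The Hg²⁺/Hg couple has the higher reduction potential and acts as the cathode, so E°_cell = +0.85 − (-0.40) = 1.25 V.
Balancing electrons gives n = 2; the reaction quotient is Q = [Cd²⁺]/[Hg²⁺] = 5.41.
E = E° − (RT/nF) ln Q = 1.25 − (8.314×323)/(2×96485) × (1.688) = 1.250 − 0.023 = 1.227 V.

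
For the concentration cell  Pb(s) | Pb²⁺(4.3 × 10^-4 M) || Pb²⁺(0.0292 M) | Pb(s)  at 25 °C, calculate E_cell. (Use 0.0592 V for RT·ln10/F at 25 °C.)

0.054 V

Both half-cells are Pb²⁺/Pb, so E°_cell = 0. The concentrated side is the cathode; the cell reaction moves Pb²⁺ from high to low concentration with n = 2.
Q = [Pb²⁺]_dilute/[Pb²⁺]_conc = 4.3 × 10^-4/0.0292 = 0.0147.
E = 0 − (0.0592/2) log Q = −(0.0592/2)(-1.832) = 0.0542 V.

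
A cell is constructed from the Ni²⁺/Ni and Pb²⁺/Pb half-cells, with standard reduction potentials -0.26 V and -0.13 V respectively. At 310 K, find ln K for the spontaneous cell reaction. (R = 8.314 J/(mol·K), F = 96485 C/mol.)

E°_cell = -0.13 − (-0.26) = 0.13 V, with n = 2 electrons transferred.
At equilibrium E = 0, so the Nernst equation gives ln K = nFE°/RT = (2)(96485)(0.13)/((8.314)(310)) = 9.73.

ln K = 9.7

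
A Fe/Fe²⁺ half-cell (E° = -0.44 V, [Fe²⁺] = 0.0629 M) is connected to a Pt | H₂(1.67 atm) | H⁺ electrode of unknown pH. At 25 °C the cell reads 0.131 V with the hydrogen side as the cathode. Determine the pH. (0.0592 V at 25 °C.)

E°_cell = 0.44 V and n = 2.
log Q = n(E° − E)/0.0592 = 2×(0.44 − 0.131)/0.0592 = 10.439.
With Q = [Fe²⁺]·P(H₂) / [H⁺]^2, solving for [H⁺] gives log[H⁺] = -5.709, so pH = 5.71.

pH = 5.71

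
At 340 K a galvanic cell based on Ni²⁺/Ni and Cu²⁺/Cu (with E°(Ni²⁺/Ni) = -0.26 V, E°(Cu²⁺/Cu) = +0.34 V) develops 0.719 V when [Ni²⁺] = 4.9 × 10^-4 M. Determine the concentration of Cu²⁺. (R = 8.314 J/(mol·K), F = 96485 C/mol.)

From the Nernst equation, ln Q = nF(E° − E)/RT = 2×96485×(0.60 − 0.719)/(8.314×340) = -8.124, so Q = 2.96 × 10^-4.
With Q = [Ni²⁺]/[Cu²⁺] and the known concentrations, [Cu²⁺] in the denominator gives [Cu²⁺] = 1.7 M.

1.7 M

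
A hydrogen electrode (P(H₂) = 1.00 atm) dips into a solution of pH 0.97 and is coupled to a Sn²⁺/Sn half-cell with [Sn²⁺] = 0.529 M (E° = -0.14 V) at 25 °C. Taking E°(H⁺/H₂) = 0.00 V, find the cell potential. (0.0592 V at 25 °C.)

0.091 V

The hydrogen couple is the cathode, so E°_cell = 0.14 V; n = 2.
[H⁺] = 10^(−0.97) = 0.11 M, and Q = [Sn²⁺]·P(H₂) / [H⁺]^2 = 46.1.
E = E° − (0.0592/2) log Q = 0.14 − (0.0592/2)(1.663) = 0.091 V.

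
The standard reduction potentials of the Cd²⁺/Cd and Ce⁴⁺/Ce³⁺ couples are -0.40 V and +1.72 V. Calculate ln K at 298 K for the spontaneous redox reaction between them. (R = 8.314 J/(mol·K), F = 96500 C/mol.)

ln K = 165.1

E°_cell = +1.72 − (-0.40) = 2.12 V, with n = 2 electrons transferred.
At equilibrium E = 0, so the Nernst equation gives ln K = nFE°/RT = (2)(96500)(2.12)/((8.314)(298)) = 165.15.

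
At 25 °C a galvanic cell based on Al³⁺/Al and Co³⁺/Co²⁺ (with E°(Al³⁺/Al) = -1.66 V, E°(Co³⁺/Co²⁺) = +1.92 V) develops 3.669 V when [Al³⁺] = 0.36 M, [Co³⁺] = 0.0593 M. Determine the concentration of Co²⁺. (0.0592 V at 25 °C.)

0.0026 M

From the Nernst equation, log Q = n(E° − E)/0.0592 = 3(3.58 − 3.669)/0.0592 = -4.510, so Q = 3.09 × 10^-5.
With Q = [Al³⁺]·[Co²⁺]^3/[Co³⁺]^3 and the known concentrations, [Co²⁺]^3 in the numerator gives [Co²⁺] = 0.0026 M.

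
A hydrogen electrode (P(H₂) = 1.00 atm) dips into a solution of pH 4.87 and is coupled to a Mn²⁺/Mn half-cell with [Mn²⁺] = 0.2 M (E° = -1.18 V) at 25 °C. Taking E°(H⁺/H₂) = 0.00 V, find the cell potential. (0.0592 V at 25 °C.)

0.91 V

The hydrogen couple is the cathode, so E°_cell = 1.18 V; n = 2.
[H⁺] = 10^(−4.87) = 1.3 × 10^-5 M, and Q = [Mn²⁺]·P(H₂) / [H⁺]^2 = 1.1 × 10^9.
E = E° − (0.0592/2) log Q = 1.18 − (0.0592/2)(9.041) = 0.912 V.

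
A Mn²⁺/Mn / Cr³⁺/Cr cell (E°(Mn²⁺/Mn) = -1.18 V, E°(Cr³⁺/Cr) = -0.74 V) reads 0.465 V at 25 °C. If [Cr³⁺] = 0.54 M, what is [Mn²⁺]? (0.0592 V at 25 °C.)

From the Nernst equation, log Q = n(E° − E)/0.0592 = 6(0.44 − 0.465)/0.0592 = -2.534, so Q = 0.00293.
With Q = [Mn²⁺]^3/[Cr³⁺]^2 and the known concentrations, [Mn²⁺]^3 in the numerator gives [Mn²⁺] = 0.095 M.

0.095 M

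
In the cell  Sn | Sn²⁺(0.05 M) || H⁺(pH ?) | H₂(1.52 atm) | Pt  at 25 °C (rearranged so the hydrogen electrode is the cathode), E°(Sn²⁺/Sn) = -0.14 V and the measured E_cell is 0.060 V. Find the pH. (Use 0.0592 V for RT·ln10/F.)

E°_cell = 0.14 V and n = 2.
log Q = n(E° − E)/0.0592 = 2×(0.14 − 0.060)/0.0592 = 2.703.
With Q = [Sn²⁺]·P(H₂) / [H⁺]^2, solving for [H⁺] gives log[H⁺] = -1.911, so pH = 1.91.

pH = 1.91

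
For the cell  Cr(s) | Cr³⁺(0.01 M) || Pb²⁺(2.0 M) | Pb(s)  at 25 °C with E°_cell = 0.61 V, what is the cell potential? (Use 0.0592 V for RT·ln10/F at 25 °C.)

0.658 V

Balancing electrons gives n = 6; the reaction quotient is Q = [Cr³⁺]^2/[Pb²⁺]^3 = 1.25 × 10^-5.
At 25 °C, E = E° − (0.0592/n) log Q = 0.61 − (0.0592/6)(-4.903) = 0.610 + 0.048 = 0.658 V.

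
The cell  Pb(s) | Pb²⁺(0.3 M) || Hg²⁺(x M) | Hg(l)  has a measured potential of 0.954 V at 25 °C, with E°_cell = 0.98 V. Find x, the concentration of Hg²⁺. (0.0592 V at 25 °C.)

From the Nernst equation, log Q = n(E° − E)/0.0592 = 2(0.98 − 0.954)/0.0592 = 0.878, so Q = 7.56.
With Q = [Pb²⁺]/[Hg²⁺] and the known concentrations, [Hg²⁺] in the denominator gives [Hg²⁺] = 0.04 M.

0.04 M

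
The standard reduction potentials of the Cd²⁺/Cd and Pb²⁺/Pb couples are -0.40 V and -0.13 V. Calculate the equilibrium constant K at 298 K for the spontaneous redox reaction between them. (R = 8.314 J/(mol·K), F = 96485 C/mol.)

1.4 × 10^9

E°_cell = -0.13 − (-0.40) = 0.27 V, with n = 2 electrons transferred.
At equilibrium E = 0, so the Nernst equation gives ln K = nFE°/RT = (2)(96485)(0.27)/((8.314)(298)) = 21.03.
K = e^21.03 = 1.4 × 10^9.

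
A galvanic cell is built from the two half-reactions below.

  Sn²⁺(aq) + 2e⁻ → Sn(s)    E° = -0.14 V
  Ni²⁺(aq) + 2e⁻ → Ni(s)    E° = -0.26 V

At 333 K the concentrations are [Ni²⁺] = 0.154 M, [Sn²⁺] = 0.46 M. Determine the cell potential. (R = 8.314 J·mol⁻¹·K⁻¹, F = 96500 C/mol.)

The Sn²⁺/Sn couple has the higher reduction potential and acts as the cathode, so E°_cell = -0.14 − (-0.26) = 0.12 V.
Balancing electrons gives n = 2; the reaction quotient is Q = [Ni²⁺]/[Sn²⁺] = 0.335.
E = E° − (RT/nF) ln Q = 0.12 − (8.314×333)/(2×96500) × (-1.094) = 0.120 + 0.016 = 0.136 V.

0.136 V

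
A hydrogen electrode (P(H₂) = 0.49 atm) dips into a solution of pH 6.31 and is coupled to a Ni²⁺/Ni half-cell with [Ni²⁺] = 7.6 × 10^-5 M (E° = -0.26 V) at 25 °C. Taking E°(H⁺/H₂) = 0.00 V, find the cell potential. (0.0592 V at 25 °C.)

The hydrogen couple is the cathode, so E°_cell = 0.26 V; n = 2.
[H⁺] = 10^(−6.31) = 4.9 × 10^-7 M, and Q = [Ni²⁺]·P(H₂) / [H⁺]^2 = 1.55 × 10^8.
E = E° − (0.0592/2) log Q = 0.26 − (0.0592/2)(8.191) = 0.018 V.

0.018 V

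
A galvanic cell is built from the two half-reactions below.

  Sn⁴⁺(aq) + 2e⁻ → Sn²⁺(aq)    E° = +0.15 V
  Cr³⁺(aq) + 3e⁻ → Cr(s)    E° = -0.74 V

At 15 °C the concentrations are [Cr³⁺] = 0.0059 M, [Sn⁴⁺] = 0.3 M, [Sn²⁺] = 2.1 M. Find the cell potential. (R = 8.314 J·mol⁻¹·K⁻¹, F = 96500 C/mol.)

0.908 V

The Sn⁴⁺/Sn²⁺ couple has the higher reduction potential and acts as the cathode, so E°_cell = +0.15 − (-0.74) = 0.89 V.
Balancing electrons gives n = 6; the reaction quotient is Q = [Cr³⁺]^2·[Sn²⁺]^3/[Sn⁴⁺]^3 = 0.0119.
E = E° − (RT/nF) ln Q = 0.89 − (8.314×288)/(6×96500) × (-4.428) = 0.890 + 0.018 = 0.908 V.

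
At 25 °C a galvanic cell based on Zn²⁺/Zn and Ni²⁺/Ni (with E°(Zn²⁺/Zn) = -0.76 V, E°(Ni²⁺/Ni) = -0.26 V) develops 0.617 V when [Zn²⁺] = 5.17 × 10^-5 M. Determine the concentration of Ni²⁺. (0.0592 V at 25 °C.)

From the Nernst equation, log Q = n(E° − E)/0.0592 = 2(0.50 − 0.617)/0.0592 = -3.953, so Q = 1.12 × 10^-4.
With Q = [Zn²⁺]/[Ni²⁺] and the known concentrations, [Ni²⁺] in the denominator gives [Ni²⁺] = 0.46 M.

0.46 M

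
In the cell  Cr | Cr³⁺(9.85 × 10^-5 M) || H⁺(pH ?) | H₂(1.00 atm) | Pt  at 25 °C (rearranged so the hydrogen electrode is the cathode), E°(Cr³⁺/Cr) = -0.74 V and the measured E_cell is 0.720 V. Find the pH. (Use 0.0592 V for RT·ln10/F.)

E°_cell = 0.74 V and n = 6.
log Q = n(E° − E)/0.0592 = 6×(0.74 − 0.720)/0.0592 = 2.027.
With Q = [Cr³⁺]^2·P(H₂)^3 / [H⁺]^6, solving for [H⁺] gives log[H⁺] = -1.673, so pH = 1.67.

pH = 1.67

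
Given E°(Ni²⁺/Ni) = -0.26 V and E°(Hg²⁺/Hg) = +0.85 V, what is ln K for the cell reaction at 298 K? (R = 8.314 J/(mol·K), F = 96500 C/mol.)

E°_cell = +0.85 − (-0.26) = 1.11 V, with n = 2 electrons transferred.
At equilibrium E = 0, so the Nernst equation gives ln K = nFE°/RT = (2)(96500)(1.11)/((8.314)(298)) = 86.47.

ln K = 86.5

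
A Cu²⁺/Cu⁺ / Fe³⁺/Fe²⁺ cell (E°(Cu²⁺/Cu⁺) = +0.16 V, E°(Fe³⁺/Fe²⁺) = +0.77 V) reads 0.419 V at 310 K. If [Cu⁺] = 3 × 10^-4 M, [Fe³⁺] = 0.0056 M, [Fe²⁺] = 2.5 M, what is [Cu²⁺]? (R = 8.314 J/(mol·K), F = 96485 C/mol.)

8.6 × 10^-4 M

From the Nernst equation, ln Q = nF(E° − E)/RT = 1×96485×(0.61 − 0.419)/(8.314×310) = 7.150, so Q = 1270.
With Q = [Cu²⁺]·[Fe²⁺]/([Cu⁺]·[Fe³⁺]) and the known concentrations, [Cu²⁺] in the numerator gives [Cu²⁺] = 8.6 × 10^-4 M.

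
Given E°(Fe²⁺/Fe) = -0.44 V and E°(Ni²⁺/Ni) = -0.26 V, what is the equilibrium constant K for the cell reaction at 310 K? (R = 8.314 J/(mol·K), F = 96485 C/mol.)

7.1 × 10^5

E°_cell = -0.26 − (-0.44) = 0.18 V, with n = 2 electrons transferred.
At equilibrium E = 0, so the Nernst equation gives ln K = nFE°/RT = (2)(96485)(0.18)/((8.314)(310)) = 13.48.
K = e^13.48 = 7.1 × 10^5.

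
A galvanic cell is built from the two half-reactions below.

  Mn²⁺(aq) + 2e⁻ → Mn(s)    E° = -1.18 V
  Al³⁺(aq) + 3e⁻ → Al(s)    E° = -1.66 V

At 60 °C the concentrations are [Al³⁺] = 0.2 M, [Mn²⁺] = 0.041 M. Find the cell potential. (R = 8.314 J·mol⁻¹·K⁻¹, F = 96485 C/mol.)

The Mn²⁺/Mn couple has the higher reduction potential and acts as the cathode, so E°_cell = -1.18 − (-1.66) = 0.48 V.
Balancing electrons gives n = 6; the reaction quotient is Q = [Al³⁺]^2/[Mn²⁺]^3 = 580.
E = E° − (RT/nF) ln Q = 0.48 − (8.314×333)/(6×96485) × (6.364) = 0.480 − 0.030 = 0.450 V.

0.450 V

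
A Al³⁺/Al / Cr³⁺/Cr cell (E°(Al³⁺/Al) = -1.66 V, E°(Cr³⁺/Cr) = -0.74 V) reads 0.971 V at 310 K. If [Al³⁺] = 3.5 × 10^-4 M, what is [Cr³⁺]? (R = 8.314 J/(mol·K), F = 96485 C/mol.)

From the Nernst equation, ln Q = nF(E° − E)/RT = 3×96485×(0.92 − 0.971)/(8.314×310) = -5.728, so Q = 0.00325.
With Q = [Al³⁺]/[Cr³⁺] and the known concentrations, [Cr³⁺] in the denominator gives [Cr³⁺] = 0.11 M.

0.11 M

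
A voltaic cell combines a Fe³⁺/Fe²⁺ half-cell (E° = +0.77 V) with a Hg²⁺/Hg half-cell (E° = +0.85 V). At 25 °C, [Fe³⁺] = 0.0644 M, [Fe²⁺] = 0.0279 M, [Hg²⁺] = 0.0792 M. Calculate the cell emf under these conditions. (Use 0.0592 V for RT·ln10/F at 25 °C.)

0.026 V

The Hg²⁺/Hg couple has the higher reduction potential and acts as the cathode, so E°_cell = +0.85 − (+0.77) = 0.08 V.
Balancing electrons gives n = 2; the reaction quotient is Q = [Fe³⁺]^2/([Fe²⁺]^2·[Hg²⁺]) = 67.3.
At 25 °C, E = E° − (0.0592/n) log Q = 0.08 − (0.0592/2)(1.828) = 0.080 − 0.054 = 0.026 V.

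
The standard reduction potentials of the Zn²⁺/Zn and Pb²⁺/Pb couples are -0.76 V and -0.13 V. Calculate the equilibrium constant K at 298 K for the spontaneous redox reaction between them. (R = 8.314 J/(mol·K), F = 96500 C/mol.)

E°_cell = -0.13 − (-0.76) = 0.63 V, with n = 2 electrons transferred.
At equilibrium E = 0, so the Nernst equation gives ln K = nFE°/RT = (2)(96500)(0.63)/((8.314)(298)) = 49.08.
K = e^49.08 = 2.1 × 10^21.

2.1 × 10^21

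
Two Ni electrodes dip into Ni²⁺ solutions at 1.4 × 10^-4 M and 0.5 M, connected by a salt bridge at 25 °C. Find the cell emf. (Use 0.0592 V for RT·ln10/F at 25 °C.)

0.11 V

Both half-cells are Ni²⁺/Ni, so E°_cell = 0. The concentrated side is the cathode; the cell reaction moves Ni²⁺ from high to low concentration with n = 2.
Q = [Ni²⁺]_dilute/[Ni²⁺]_conc = 1.4 × 10^-4/0.5 = 2.8 × 10^-4.
E = 0 − (0.0592/2) log Q = −(0.0592/2)(-3.553) = 0.1052 V.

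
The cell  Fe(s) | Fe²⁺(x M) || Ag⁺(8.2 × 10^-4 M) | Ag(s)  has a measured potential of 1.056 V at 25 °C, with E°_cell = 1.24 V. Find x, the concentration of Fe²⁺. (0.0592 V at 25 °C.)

From the Nernst equation, log Q = n(E° − E)/0.0592 = 2(1.24 − 1.056)/0.0592 = 6.216, so Q = 1.65 × 10^6.
With Q = [Fe²⁺]/[Ag⁺]^2 and the known concentrations, [Fe²⁺] in the numerator gives [Fe²⁺] = 1.1 M.

1.1 M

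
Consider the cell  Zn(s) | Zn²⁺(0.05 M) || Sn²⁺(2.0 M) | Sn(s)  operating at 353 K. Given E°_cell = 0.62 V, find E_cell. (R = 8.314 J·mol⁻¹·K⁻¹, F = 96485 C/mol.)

Balancing electrons gives n = 2; the reaction quotient is Q = [Zn²⁺]/[Sn²⁺] = 0.0250.
E = E° − (RT/nF) ln Q = 0.62 − (8.314×353)/(2×96485) × (-3.689) = 0.620 + 0.056 = 0.676 V.

0.676 V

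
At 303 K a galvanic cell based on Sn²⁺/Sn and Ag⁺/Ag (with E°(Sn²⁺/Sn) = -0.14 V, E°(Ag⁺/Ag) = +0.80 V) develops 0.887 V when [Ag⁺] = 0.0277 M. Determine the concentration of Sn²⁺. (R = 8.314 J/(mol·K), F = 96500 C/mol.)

0.045 M

From the Nernst equation, ln Q = nF(E° − E)/RT = 2×96500×(0.94 − 0.887)/(8.314×303) = 4.061, so Q = 58.0.
With Q = [Sn²⁺]/[Ag⁺]^2 and the known concentrations, [Sn²⁺] in the numerator gives [Sn²⁺] = 0.045 M.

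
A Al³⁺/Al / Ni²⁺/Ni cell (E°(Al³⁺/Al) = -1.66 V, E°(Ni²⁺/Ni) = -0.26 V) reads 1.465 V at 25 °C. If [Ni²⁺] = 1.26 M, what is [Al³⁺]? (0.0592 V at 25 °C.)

7.2 × 10^-4 M

From the Nernst equation, log Q = n(E° − E)/0.0592 = 6(1.40 − 1.465)/0.0592 = -6.588, so Q = 2.58 × 10^-7.
With Q = [Al³⁺]^2/[Ni²⁺]^3 and the known concentrations, [Al³⁺]^2 in the numerator gives [Al³⁺] = 7.2 × 10^-4 M.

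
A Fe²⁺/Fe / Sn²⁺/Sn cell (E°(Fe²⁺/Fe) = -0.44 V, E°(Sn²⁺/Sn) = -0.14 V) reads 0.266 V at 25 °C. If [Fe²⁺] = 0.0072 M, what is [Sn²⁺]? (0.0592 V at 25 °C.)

From the Nernst equation, log Q = n(E° − E)/0.0592 = 2(0.30 − 0.266)/0.0592 = 1.149, so Q = 14.1.
With Q = [Fe²⁺]/[Sn²⁺] and the known concentrations, [Sn²⁺] in the denominator gives [Sn²⁺] = 5.1 × 10^-4 M.

5.1 × 10^-4 M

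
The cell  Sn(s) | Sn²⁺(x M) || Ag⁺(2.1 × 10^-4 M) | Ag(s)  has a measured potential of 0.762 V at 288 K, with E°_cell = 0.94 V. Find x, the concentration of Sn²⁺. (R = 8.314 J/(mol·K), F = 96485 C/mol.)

From the Nernst equation, ln Q = nF(E° − E)/RT = 2×96485×(0.94 − 0.762)/(8.314×288) = 14.345, so Q = 1.7 × 10^6.
With Q = [Sn²⁺]/[Ag⁺]^2 and the known concentrations, [Sn²⁺] in the numerator gives [Sn²⁺] = 0.075 M.

0.075 M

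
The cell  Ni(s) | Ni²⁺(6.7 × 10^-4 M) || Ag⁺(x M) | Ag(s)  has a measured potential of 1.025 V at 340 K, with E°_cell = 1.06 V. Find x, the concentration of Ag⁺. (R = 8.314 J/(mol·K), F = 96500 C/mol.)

From the Nernst equation, ln Q = nF(E° − E)/RT = 2×96500×(1.06 − 1.025)/(8.314×340) = 2.390, so Q = 10.9.
With Q = [Ni²⁺]/[Ag⁺]^2 and the known concentrations, [Ag⁺]^2 in the denominator gives [Ag⁺] = 0.0078 M.

0.0078 M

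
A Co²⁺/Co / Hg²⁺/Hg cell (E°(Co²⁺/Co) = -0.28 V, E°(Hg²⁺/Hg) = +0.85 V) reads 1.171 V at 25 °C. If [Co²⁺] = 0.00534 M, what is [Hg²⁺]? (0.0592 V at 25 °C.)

From the Nernst equation, log Q = n(E° − E)/0.0592 = 2(1.13 − 1.171)/0.0592 = -1.385, so Q = 0.0412.
With Q = [Co²⁺]/[Hg²⁺] and the known concentrations, [Hg²⁺] in the denominator gives [Hg²⁺] = 0.13 M.

0.13 M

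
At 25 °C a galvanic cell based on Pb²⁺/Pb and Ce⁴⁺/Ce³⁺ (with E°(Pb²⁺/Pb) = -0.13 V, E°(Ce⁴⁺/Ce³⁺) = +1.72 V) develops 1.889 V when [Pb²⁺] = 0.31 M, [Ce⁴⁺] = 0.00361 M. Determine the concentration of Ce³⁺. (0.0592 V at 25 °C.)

From the Nernst equation, log Q = n(E° − E)/0.0592 = 2(1.85 − 1.889)/0.0592 = -1.318, so Q = 0.0481.
With Q = [Pb²⁺]·[Ce³⁺]^2/[Ce⁴⁺]^2 and the known concentrations, [Ce³⁺]^2 in the numerator gives [Ce³⁺] = 0.0014 M.

0.0014 M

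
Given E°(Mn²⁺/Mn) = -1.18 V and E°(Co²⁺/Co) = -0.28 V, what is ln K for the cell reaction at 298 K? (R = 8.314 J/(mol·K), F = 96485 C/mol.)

ln K = 70.1

E°_cell = -0.28 − (-1.18) = 0.90 V, with n = 2 electrons transferred.
At equilibrium E = 0, so the Nernst equation gives ln K = nFE°/RT = (2)(96485)(0.90)/((8.314)(298)) = 70.10.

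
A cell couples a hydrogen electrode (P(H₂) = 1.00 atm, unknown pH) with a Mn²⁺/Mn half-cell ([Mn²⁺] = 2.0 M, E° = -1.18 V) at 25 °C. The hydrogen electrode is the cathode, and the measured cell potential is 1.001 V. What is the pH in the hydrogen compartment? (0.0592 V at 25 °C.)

pH = 2.87

E°_cell = 1.18 V and n = 2.
log Q = n(E° − E)/0.0592 = 2×(1.18 − 1.001)/0.0592 = 6.047.
With Q = [Mn²⁺]·P(H₂) / [H⁺]^2, solving for [H⁺] gives log[H⁺] = -2.873, so pH = 2.87.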